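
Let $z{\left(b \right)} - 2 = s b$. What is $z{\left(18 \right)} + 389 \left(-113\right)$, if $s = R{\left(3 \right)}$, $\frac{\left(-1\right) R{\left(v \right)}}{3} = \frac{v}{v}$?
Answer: $-44009$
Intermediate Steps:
$R{\left(v \right)} = -3$ ($R{\left(v \right)} = - 3 \frac{v}{v} = \left(-3\right) 1 = -3$)
$s = -3$
$z{\left(b \right)} = 2 - 3 b$
$z{\left(18 \right)} + 389 \left(-113\right) = \left(2 - 54\right) + 389 \left(-113\right) = \left(2 - 54\right) - 43957 = -52 - 43957 = -44009$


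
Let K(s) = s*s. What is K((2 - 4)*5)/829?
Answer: 100/829 ≈ 0.12063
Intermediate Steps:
K(s) = s²
K((2 - 4)*5)/829 = ((2 - 4)*5)²/829 = (-2*5)²*(1/829) = (-10)²*(1/829) = 100*(1/829) = 100/829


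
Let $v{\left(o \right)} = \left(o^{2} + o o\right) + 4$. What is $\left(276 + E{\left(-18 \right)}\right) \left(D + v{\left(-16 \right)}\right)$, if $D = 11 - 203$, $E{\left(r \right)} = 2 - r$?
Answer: $95904$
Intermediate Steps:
$v{\left(o \right)} = 4 + 2 o^{2}$ ($v{\left(o \right)} = \left(o^{2} + o^{2}\right) + 4 = 2 o^{2} + 4 = 4 + 2 o^{2}$)
$D = -192$ ($D = 11 - 203 = -192$)
$\left(276 + E{\left(-18 \right)}\right) \left(D + v{\left(-16 \right)}\right) = \left(276 + \left(2 - -18\right)\right) \left(-192 + \left(4 + 2 \left(-16\right)^{2}\right)\right) = \left(276 + \left(2 + 18\right)\right) \left(-192 + \left(4 + 2 \cdot 256\right)\right) = \left(276 + 20\right) \left(-192 + \left(4 + 512\right)\right) = 296 \left(-192 + 516\right) = 296 \cdot 324 = 95904$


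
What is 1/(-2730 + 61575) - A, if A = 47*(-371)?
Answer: 1026080266/58845 ≈ 17437.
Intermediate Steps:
A = -17437
1/(-2730 + 61575) - A = 1/(-2730 + 61575) - 1*(-17437) = 1/58845 + 17437 = 1026080266/58845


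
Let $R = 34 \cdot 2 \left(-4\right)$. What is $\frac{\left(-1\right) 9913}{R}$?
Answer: $\frac{9913}{272} \approx 36.445$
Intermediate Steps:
$R = -272$ ($R = 68 \left(-4\right) = -272$)
$\frac{\left(-1\right) 9913}{R} = \frac{\left(-1\right) 9913}{-272} = \left(-9913\right) \left(- \frac{1}{272}\right) = \frac{9913}{272}$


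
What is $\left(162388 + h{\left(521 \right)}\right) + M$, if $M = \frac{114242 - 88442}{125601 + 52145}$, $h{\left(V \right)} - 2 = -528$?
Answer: $\frac{14385174426}{88873} \approx 1.6186 \cdot 10^{5}$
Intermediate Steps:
$h{\left(V \right)} = -526$ ($h{\left(V \right)} = 2 - 528 = -526$)
$M = \frac{12900}{88873}$ ($M = \frac{25800}{177746} = 25800 \cdot \frac{1}{177746} = \frac{12900}{88873} \approx 0.14515$)
$\left(162388 + h{\left(521 \right)}\right) + M = \left(162388 - 526\right) + \frac{12900}{88873} = 161862 + \frac{12900}{88873} = \frac{14385174426}{88873}$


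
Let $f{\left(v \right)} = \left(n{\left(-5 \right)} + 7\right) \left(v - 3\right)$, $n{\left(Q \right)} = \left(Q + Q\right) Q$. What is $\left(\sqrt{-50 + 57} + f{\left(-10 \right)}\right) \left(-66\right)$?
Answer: $48906 - 66 \sqrt{7} \approx 48731.0$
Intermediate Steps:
$n{\left(Q \right)} = 2 Q^{2}$ ($n{\left(Q \right)} = 2 Q Q = 2 Q^{2}$)
$f{\left(v \right)} = -171 + 57 v$ ($f{\left(v \right)} = \left(2 \left(-5\right)^{2} + 7\right) \left(v - 3\right) = \left(2 \cdot 25 + 7\right) \left(-3 + v\right) = \left(50 + 7\right) \left(-3 + v\right) = 57 \left(-3 + v\right) = -171 + 57 v$)
$\left(\sqrt{-50 + 57} + f{\left(-10 \right)}\right) \left(-66\right) = \left(\sqrt{-50 + 57} + \left(-171 + 57 \left(-10\right)\right)\right) \left(-66\right) = \left(\sqrt{7} - 741\right) \left(-66\right) = \left(-741 + \sqrt{7}\right) \left(-66\right) = 48906 - 66 \sqrt{7}$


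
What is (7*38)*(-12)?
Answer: -3192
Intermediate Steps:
(7*38)*(-12) = 266*(-12) = -3192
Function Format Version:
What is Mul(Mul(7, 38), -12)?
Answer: -3192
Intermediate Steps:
Mul(Mul(7, 38), -12) = Mul(266, -12) = -3192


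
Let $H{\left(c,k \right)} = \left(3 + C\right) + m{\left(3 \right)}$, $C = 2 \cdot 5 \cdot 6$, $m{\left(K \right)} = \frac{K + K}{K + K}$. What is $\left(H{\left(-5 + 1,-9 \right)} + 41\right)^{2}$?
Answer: $11025$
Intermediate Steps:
$m{\left(K \right)} = 1$ ($m{\left(K \right)} = \frac{2 K}{2 K} = 2 K \frac{1}{2 K} = 1$)
$C = 60$ ($C = 10 \cdot 6 = 60$)
$H{\left(c,k \right)} = 64$ ($H{\left(c,k \right)} = \left(3 + 60\right) + 1 = 63 + 1 = 64$)
$\left(H{\left(-5 + 1,-9 \right)} + 41\right)^{2} = \left(64 + 41\right)^{2} = 105^{2} = 11025$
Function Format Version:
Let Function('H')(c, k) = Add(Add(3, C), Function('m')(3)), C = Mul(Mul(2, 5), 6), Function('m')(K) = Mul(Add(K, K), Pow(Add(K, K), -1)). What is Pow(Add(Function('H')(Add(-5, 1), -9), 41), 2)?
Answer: 11025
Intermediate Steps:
Function('m')(K) = 1 (Function('m')(K) = Mul(Mul(2, K), Pow(Mul(2, K), -1)) = Mul(Mul(2, K), Mul(Rational(1, 2), Pow(K, -1))) = 1)
C = 60 (C = Mul(10, 6) = 60)
Function('H')(c, k) = 64 (Function('H')(c, k) = Add(Add(3, 60), 1) = Add(63, 1) = 64)
Pow(Add(Function('H')(Add(-5, 1), -9), 41), 2) = Pow(Add(64, 41), 2) = Pow(105, 2) = 11025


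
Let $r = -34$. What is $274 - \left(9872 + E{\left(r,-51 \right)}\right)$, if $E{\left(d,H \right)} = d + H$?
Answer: $-9513$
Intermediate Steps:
$E{\left(d,H \right)} = H + d$
$274 - \left(9872 + E{\left(r,-51 \right)}\right) = 274 - \left(9872 - 85\right) = 274 - 9787 = -9513$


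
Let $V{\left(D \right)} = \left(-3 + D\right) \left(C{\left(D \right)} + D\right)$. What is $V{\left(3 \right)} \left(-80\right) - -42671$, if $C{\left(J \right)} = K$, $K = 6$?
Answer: $42671$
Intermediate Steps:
$C{\left(J \right)} = 6$
$V{\left(D \right)} = \left(-3 + D\right) \left(6 + D\right)$
$V{\left(3 \right)} \left(-80\right) - -42671 = \left(-18 + 3^{2} + 3 \cdot 3\right) \left(-80\right) - -42671 = \left(-18 + 9 + 9\right) \left(-80\right) + 42671 = 0 \left(-80\right) + 42671 = 0 + 42671 = 42671$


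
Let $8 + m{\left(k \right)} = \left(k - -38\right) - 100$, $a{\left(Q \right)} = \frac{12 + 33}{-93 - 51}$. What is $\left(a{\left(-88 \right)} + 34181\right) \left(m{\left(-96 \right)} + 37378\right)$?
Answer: $\frac{5087726973}{4} \approx 1.2719 \cdot 10^{9}$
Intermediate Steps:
$a{\left(Q \right)} = - \frac{5}{16}$ ($a{\left(Q \right)} = \frac{45}{-144} = 45 \left(- \frac{1}{144}\right) = - \frac{5}{16}$)
$m{\left(k \right)} = -70 + k$ ($m{\left(k \right)} = -8 + \left(\left(k - -38\right) - 100\right) = -8 + \left(\left(k + 38\right) - 100\right) = -8 + \left(\left(38 + k\right) - 100\right) = -8 + \left(-62 + k\right) = -70 + k$)
$\left(a{\left(-88 \right)} + 34181\right) \left(m{\left(-96 \right)} + 37378\right) = \left(- \frac{5}{16} + 34181\right) \left(\left(-70 - 96\right) + 37378\right) = \frac{546891 \left(-166 + 37378\right)}{16} = \frac{546891}{16} \cdot 37212 = \frac{5087726973}{4}$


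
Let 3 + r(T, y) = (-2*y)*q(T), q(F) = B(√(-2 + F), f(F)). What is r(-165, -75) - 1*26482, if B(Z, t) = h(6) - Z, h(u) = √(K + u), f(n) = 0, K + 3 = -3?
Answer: -26485 - 150*I*√167 ≈ -26485.0 - 1938.4*I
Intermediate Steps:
K = -6 (K = -3 - 3 = -6)
h(u) = √(-6 + u)
B(Z, t) = -Z (B(Z, t) = √(-6 + 6) - Z = √0 - Z = 0 - Z = -Z)
q(F) = -√(-2 + F)
r(T, y) = -3 + 2*y*√(-2 + T) (r(T, y) = -3 + (-2*y)*(-√(-2 + T)) = -3 + 2*y*√(-2 + T))
r(-165, -75) - 1*26482 = (-3 + 2*(-75)*√(-2 - 165)) - 1*26482 = (-3 + 2*(-75)*√(-167)) - 26482 = (-3 + 2*(-75)*(I*√167)) - 26482 = (-3 - 150*I*√167) - 26482 = -26485 - 150*I*√167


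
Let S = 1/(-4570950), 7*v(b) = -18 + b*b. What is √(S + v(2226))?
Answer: √28988097618122117538/6399330 ≈ 841.35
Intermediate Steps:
v(b) = -18/7 + b²/7 (v(b) = (-18 + b*b)/7 = (-18 + b²)/7 = -18/7 + b²/7)
S = -1/4570950 ≈ -2.1877e-7
√(S + v(2226)) = √(-1/4570950 + (-18/7 + (⅐)*2226²)) = √(-1/4570950 + (-18/7 + (⅐)*4955076)) = √(-1/4570950 + (-18/7 + 707868)) = √(-1/4570950 + 4955058/7) = √(22649322365093/31996650) = √28988097618122117538/6399330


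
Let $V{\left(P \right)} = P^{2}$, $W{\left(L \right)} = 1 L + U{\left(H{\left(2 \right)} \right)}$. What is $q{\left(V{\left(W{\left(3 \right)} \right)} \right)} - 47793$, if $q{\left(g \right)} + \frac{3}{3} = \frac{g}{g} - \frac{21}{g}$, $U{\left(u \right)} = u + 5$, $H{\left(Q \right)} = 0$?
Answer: $- \frac{3058773}{64} \approx -47793.0$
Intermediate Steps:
$U{\left(u \right)} = 5 + u$
$W{\left(L \right)} = 5 + L$ ($W{\left(L \right)} = 1 L + \left(5 + 0\right) = L + 5 = 5 + L$)
$q{\left(g \right)} = - \frac{21}{g}$ ($q{\left(g \right)} = -1 - \left(\frac{21}{g} - \frac{g}{g}\right) = -1 + \left(1 - \frac{21}{g}\right) = - \frac{21}{g}$)
$q{\left(V{\left(W{\left(3 \right)} \right)} \right)} - 47793 = - \frac{21}{\left(5 + 3\right)^{2}} - 47793 = - \frac{21}{8^{2}} - 47793 = - \frac{21}{64} - 47793 = - \frac{3058773}{64}$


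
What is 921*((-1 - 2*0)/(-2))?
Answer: 921/2 ≈ 460.50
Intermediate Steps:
921*((-1 - 2*0)/(-2)) = 921*((-1 + 0)*(-½)) = 921*(-1*(-½)) = 921*(½) = 921/2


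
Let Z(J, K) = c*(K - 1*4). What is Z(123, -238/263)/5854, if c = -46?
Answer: 29670/769801 ≈ 0.038542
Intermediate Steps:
Z(J, K) = 184 - 46*K (Z(J, K) = -46*(K - 1*4) = -46*(K - 4) = -46*(-4 + K) = 184 - 46*K)
Z(123, -238/263)/5854 = (184 - (-10948)/263)/5854 = (184 - (-10948)/263)*(1/5854) = (184 - 46*(-238/263))*(1/5854) = (184 + 10948/263)*(1/5854) = (59340/263)*(1/5854) = 29670/769801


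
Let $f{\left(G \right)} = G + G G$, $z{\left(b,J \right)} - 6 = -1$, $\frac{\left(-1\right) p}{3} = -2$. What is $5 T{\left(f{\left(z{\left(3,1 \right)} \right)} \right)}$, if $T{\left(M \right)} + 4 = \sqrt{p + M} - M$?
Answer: $-140$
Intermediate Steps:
$p = 6$ ($p = \left(-3\right) \left(-2\right) = 6$)
$z{\left(b,J \right)} = 5$ ($z{\left(b,J \right)} = 6 - 1 = 5$)
$f{\left(G \right)} = G + G^{2}$
$T{\left(M \right)} = -4 + \sqrt{6 + M} - M$ ($T{\left(M \right)} = -4 - \left(M - \sqrt{6 + M}\right) = -4 + \sqrt{6 + M} - M$)
$5 T{\left(f{\left(z{\left(3,1 \right)} \right)} \right)} = 5 \left(-4 + \sqrt{6 + 5 \left(1 + 5\right)} - 5 \left(1 + 5\right)\right) = 5 \left(-4 + \sqrt{6 + 5 \cdot 6} - 5 \cdot 6\right) = 5 \left(-4 + \sqrt{6 + 30} - 30\right) = 5 \left(-4 + \sqrt{36} - 30\right) = 5 \left(-4 + 6 - 30\right) = 5 \left(-28\right) = -140$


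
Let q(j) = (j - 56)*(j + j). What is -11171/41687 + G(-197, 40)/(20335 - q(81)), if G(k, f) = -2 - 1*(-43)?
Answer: -180210568/678872795 ≈ -0.26546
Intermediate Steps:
q(j) = 2*j*(-56 + j) (q(j) = (-56 + j)*(2*j) = 2*j*(-56 + j))
G(k, f) = 41 (G(k, f) = -2 + 43 = 41)
-11171/41687 + G(-197, 40)/(20335 - q(81)) = -11171/41687 + 41/(20335 - 2*81*(-56 + 81)) = -11171*1/41687 + 41/(20335 - 2*81*25) = -11171/41687 + 41/(20335 - 1*4050) = -11171/41687 + 41/(20335 - 4050) = -11171/41687 + 41/16285 = -180210568/678872795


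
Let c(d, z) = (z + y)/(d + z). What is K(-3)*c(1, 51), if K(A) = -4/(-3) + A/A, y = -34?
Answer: 119/156 ≈ 0.76282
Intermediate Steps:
c(d, z) = (-34 + z)/(d + z) (c(d, z) = (z - 34)/(d + z) = (-34 + z)/(d + z))
K(A) = 7/3 (K(A) = -4*(-1/3) + 1 = 4/3 + 1 = 7/3)
K(-3)*c(1, 51) = 7*((-34 + 51)/(1 + 51))/3 = 7*(17/52)/3 = 7*((1/52)*17)/3 = (7/3)*(17/52) = 119/156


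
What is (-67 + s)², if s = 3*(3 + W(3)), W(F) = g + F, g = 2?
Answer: 1849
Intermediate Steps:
W(F) = 2 + F
s = 24 (s = 3*(3 + (2 + 3)) = 3*(3 + 5) = 3*8 = 24)
(-67 + s)² = (-67 + 24)² = (-43)² = 1849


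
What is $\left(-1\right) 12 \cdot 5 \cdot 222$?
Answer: $-13320$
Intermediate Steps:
$\left(-1\right) 12 \cdot 5 \cdot 222 = \left(-12\right) 5 \cdot 222 = \left(-60\right) 222 = -13320$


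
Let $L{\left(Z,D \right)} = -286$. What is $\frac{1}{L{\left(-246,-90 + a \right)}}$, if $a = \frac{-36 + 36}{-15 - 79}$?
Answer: $- \frac{1}{286} \approx -0.0034965$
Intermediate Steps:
$a = 0$ ($a = \frac{0}{-94} = 0 \left(- \frac{1}{94}\right) = 0$)
$\frac{1}{L{\left(-246,-90 + a \right)}} = \frac{1}{-286} = - \frac{1}{286}$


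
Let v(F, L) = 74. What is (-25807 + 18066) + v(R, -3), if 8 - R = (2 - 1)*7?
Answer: -7667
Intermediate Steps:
R = 1 (R = 8 - (2 - 1)*7 = 8 - 7 = 1)
(-25807 + 18066) + v(R, -3) = (-25807 + 18066) + 74 = -7741 + 74 = -7667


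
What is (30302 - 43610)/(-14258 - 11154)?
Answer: 3327/6353 ≈ 0.52369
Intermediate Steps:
(30302 - 43610)/(-14258 - 11154) = -13308/(-25412) = -13308*(-1/25412) = 3327/6353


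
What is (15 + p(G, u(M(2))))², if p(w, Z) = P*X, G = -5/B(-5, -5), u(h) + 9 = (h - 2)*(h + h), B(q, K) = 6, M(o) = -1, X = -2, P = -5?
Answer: 625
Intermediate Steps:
u(h) = -9 + 2*h*(-2 + h) (u(h) = -9 + (h - 2)*(h + h) = -9 + (-2 + h)*(2*h) = -9 + 2*h*(-2 + h))
G = -⅚ (G = -5/6 = -5*⅙ = -⅚ ≈ -0.83333)
p(w, Z) = 10 (p(w, Z) = -5*(-2) = 10)
(15 + p(G, u(M(2))))² = (15 + 10)² = 25² = 625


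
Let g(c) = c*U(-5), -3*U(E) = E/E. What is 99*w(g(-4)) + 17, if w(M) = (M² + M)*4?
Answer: 1249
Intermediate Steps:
U(E) = -⅓ (U(E) = -E/(3*E) = -⅓*1 = -⅓)
g(c) = -c/3 (g(c) = c*(-⅓) = -c/3)
w(M) = 4*M + 4*M² (w(M) = (M + M²)*4 = 4*M + 4*M²)
99*w(g(-4)) + 17 = 99*(4*(-⅓*(-4))*(1 - ⅓*(-4))) + 17 = 99*(4*(4/3)*(1 + 4/3)) + 17 = 99*(4*(4/3)*(7/3)) + 17 = 99*(112/9) + 17 = 1232 + 17 = 1249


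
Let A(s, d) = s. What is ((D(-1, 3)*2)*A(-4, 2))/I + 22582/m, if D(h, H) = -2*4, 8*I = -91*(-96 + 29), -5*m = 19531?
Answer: -678412398/119080507 ≈ -5.6971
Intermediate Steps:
m = -19531/5 (m = -⅕*19531 = -19531/5 ≈ -3906.2)
I = 6097/8 (I = (-91*(-96 + 29))/8 = (-91*(-67))/8 = (⅛)*6097 = 6097/8 ≈ 762.13)
D(h, H) = -8
((D(-1, 3)*2)*A(-4, 2))/I + 22582/m = (-8*2*(-4))/(6097/8) + 22582/(-19531/5) = -16*(-4)*(8/6097) + 22582*(-5/19531) = 64*(8/6097) - 112910/19531 = 512/6097 - 112910/19531 = -678412398/119080507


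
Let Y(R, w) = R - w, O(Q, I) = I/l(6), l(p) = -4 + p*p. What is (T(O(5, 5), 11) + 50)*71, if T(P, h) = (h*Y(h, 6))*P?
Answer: 133125/32 ≈ 4160.2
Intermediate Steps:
l(p) = -4 + p²
O(Q, I) = I/32 (O(Q, I) = I/(-4 + 6²) = I/(-4 + 36) = I/32)
T(P, h) = P*h*(-6 + h) (T(P, h) = (h*(h - 1*6))*P = (h*(h - 6))*P = (h*(-6 + h))*P = P*h*(-6 + h))
(T(O(5, 5), 11) + 50)*71 = (((1/32)*5)*11*(-6 + 11) + 50)*71 = ((5/32)*11*5 + 50)*71 = (275/32 + 50)*71 = (1875/32)*71 = 133125/32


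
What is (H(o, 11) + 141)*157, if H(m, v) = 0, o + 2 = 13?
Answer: 22137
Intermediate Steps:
o = 11 (o = -2 + 13 = 11)
(H(o, 11) + 141)*157 = (0 + 141)*157 = 141*157 = 22137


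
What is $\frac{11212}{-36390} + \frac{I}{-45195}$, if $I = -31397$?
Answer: $\frac{7064561}{18273845} \approx 0.38659$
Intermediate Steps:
$\frac{11212}{-36390} + \frac{I}{-45195} = \frac{11212}{-36390} - \frac{31397}{-45195} = 11212 \left(- \frac{1}{36390}\right) - - \frac{31397}{45195} = - \frac{5606}{18195} + \frac{31397}{45195} = \frac{7064561}{18273845}$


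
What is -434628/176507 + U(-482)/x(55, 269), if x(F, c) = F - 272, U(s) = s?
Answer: -9237902/38302019 ≈ -0.24119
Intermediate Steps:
x(F, c) = -272 + F
-434628/176507 + U(-482)/x(55, 269) = -434628/176507 - 482/(-272 + 55) = -434628*1/176507 - 482/(-217) = -434628/176507 - 482*(-1/217) = -434628/176507 + 482/217 = -9237902/38302019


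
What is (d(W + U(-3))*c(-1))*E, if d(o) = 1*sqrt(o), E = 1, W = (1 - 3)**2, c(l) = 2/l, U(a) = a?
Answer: -2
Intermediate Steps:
W = 4 (W = (-2)**2 = 4)
d(o) = sqrt(o)
(d(W + U(-3))*c(-1))*E = (sqrt(4 - 3)*(2/(-1)))*1 = (sqrt(1)*(2*(-1)))*1 = (1*(-2))*1 = -2*1 = -2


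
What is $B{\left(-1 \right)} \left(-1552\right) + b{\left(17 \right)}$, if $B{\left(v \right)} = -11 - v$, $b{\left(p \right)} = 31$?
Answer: $15551$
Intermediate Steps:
$B{\left(-1 \right)} \left(-1552\right) + b{\left(17 \right)} = \left(-11 - -1\right) \left(-1552\right) + 31 = \left(-11 + 1\right) \left(-1552\right) + 31 = \left(-10\right) \left(-1552\right) + 31 = 15520 + 31 = 15551$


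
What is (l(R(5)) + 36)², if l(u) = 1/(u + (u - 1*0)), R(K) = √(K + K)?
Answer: (720 + √10)²/400 ≈ 1307.4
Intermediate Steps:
R(K) = √2*√K (R(K) = √(2*K) = √2*√K)
l(u) = 1/(2*u) (l(u) = 1/(u + (u + 0)) = 1/(u + u) = 1/(2*u))
(l(R(5)) + 36)² = (1/(2*((√2*√5))) + 36)² = (1/(2*(√10)) + 36)² = ((√10/10)/2 + 36)² = (√10/20 + 36)² = (36 + √10/20)²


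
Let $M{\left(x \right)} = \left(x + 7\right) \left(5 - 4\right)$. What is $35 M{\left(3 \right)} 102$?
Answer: $35700$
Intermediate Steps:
$M{\left(x \right)} = 7 + x$ ($M{\left(x \right)} = \left(7 + x\right) 1 = 7 + x$)
$35 M{\left(3 \right)} 102 = 35 \left(7 + 3\right) 102 = 35 \cdot 10 \cdot 102 = 350 \cdot 102 = 35700$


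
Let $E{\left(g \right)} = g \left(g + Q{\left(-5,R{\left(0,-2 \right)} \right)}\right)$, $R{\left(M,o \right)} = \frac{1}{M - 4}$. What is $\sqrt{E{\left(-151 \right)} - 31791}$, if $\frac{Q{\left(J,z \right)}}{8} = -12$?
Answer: $\sqrt{5506} \approx 74.202$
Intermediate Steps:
$R{\left(M,o \right)} = \frac{1}{-4 + M}$
$Q{\left(J,z \right)} = -96$ ($Q{\left(J,z \right)} = 8 \left(-12\right) = -96$)
$E{\left(g \right)} = g \left(-96 + g\right)$ ($E{\left(g \right)} = g \left(g - 96\right) = g \left(-96 + g\right)$)
$\sqrt{E{\left(-151 \right)} - 31791} = \sqrt{- 151 \left(-96 - 151\right) - 31791} = \sqrt{\left(-151\right) \left(-247\right) - 31791} = \sqrt{37297 - 31791} = \sqrt{5506}$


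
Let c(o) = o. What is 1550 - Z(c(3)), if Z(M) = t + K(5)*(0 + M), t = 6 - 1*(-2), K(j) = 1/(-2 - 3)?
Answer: 7713/5 ≈ 1542.6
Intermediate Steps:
K(j) = -1/5 (K(j) = 1/(-5) = -1/5)
t = 8 (t = 6 + 2 = 8)
Z(M) = 8 - M/5 (Z(M) = 8 - (0 + M)/5 = 8 - M/5)
1550 - Z(c(3)) = 1550 - (8 - 1/5*3) = 1550 - (8 - 3/5) = 1550 - 1*37/5 = 1550 - 37/5 = 7713/5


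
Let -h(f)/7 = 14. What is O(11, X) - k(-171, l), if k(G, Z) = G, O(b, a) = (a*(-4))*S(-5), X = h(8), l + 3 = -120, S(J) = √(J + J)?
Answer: 171 + 392*I*√10 ≈ 171.0 + 1239.6*I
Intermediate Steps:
h(f) = -98 (h(f) = -7*14 = -98)
S(J) = √2*√J (S(J) = √(2*J) = √2*√J)
l = -123 (l = -3 - 120 = -123)
X = -98
O(b, a) = -4*I*a*√10 (O(b, a) = (a*(-4))*(√2*√(-5)) = (-4*a)*(√2*(I*√5)) = (-4*a)*(I*√10) = -4*I*a*√10)
O(11, X) - k(-171, l) = -4*I*(-98)*√10 - 1*(-171) = 392*I*√10 + 171 = 171 + 392*I*√10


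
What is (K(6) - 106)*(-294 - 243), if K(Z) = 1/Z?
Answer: 113665/2 ≈ 56833.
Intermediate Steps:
(K(6) - 106)*(-294 - 243) = (1/6 - 106)*(-294 - 243) = (1/6 - 106)*(-537) = -635/6*(-537) = 113665/2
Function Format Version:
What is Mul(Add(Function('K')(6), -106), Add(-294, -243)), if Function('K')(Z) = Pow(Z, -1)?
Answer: Rational(113665, 2) ≈ 56833.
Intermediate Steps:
Mul(Add(Function('K')(6), -106), Add(-294, -243)) = Mul(Add(Pow(6, -1), -106), Add(-294, -243)) = Mul(Add(Rational(1, 6), -106), -537) = Mul(Rational(-635, 6), -537) = Rational(113665, 2)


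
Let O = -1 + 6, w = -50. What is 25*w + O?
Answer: -1245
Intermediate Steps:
O = 5
25*w + O = 25*(-50) + 5 = -1250 + 5 = -1245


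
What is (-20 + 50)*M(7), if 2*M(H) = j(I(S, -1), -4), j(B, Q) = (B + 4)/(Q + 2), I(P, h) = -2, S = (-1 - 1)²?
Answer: -15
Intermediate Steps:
S = 4 (S = (-2)² = 4)
j(B, Q) = (4 + B)/(2 + Q)
M(H) = -½ (M(H) = ((4 - 2)/(2 - 4))/2 = (2/(-2))/2 = (-½*2)/2 = (½)*(-1) = -½)
(-20 + 50)*M(7) = (-20 + 50)*(-½) = 30*(-½) = -15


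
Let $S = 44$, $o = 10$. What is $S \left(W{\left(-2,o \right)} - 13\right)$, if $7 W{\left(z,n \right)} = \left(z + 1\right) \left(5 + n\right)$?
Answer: $- \frac{4664}{7} \approx -666.29$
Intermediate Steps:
$W{\left(z,n \right)} = \frac{\left(1 + z\right) \left(5 + n\right)}{7}$ ($W{\left(z,n \right)} = \frac{\left(z + 1\right) \left(5 + n\right)}{7} = \frac{\left(1 + z\right) \left(5 + n\right)}{7}$)
$S \left(W{\left(-2,o \right)} - 13\right) = 44 \left(\left(\frac{5}{7} + \frac{1}{7} \cdot 10 + \frac{5}{7} \left(-2\right) + \frac{1}{7} \cdot 10 \left(-2\right)\right) - 13\right) = 44 \left(\left(\frac{5}{7} + \frac{10}{7} - \frac{10}{7} - \frac{20}{7}\right) - 13\right) = 44 \left(- \frac{15}{7} - 13\right) = 44 \left(- \frac{106}{7}\right) = - \frac{4664}{7}$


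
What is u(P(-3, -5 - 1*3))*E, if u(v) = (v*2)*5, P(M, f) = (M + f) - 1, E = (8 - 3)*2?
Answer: -1200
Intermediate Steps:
E = 10 (E = 5*2 = 10)
P(M, f) = -1 + M + f
u(v) = 10*v (u(v) = (2*v)*5 = 10*v)
u(P(-3, -5 - 1*3))*E = (10*(-1 - 3 + (-5 - 1*3)))*10 = (10*(-1 - 3 + (-5 - 3)))*10 = (10*(-1 - 3 - 8))*10 = (10*(-12))*10 = -120*10 = -1200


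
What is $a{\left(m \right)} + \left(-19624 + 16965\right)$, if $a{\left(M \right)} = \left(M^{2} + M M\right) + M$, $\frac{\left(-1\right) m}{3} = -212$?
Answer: $806969$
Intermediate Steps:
$m = 636$ ($m = \left(-3\right) \left(-212\right) = 636$)
$a{\left(M \right)} = M + 2 M^{2}$ ($a{\left(M \right)} = \left(M^{2} + M^{2}\right) + M = 2 M^{2} + M = M + 2 M^{2}$)
$a{\left(m \right)} + \left(-19624 + 16965\right) = 636 \left(1 + 2 \cdot 636\right) + \left(-19624 + 16965\right) = 636 \left(1 + 1272\right) - 2659 = 636 \cdot 1273 - 2659 = 809628 - 2659 = 806969$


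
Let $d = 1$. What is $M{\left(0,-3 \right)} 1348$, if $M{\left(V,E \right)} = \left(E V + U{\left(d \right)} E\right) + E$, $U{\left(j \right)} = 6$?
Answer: $-28308$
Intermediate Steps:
$M{\left(V,E \right)} = 7 E + E V$ ($M{\left(V,E \right)} = \left(E V + 6 E\right) + E = \left(6 E + E V\right) + E = 7 E + E V$)
$M{\left(0,-3 \right)} 1348 = - 3 \left(7 + 0\right) 1348 = \left(-3\right) 7 \cdot 1348 = \left(-21\right) 1348 = -28308$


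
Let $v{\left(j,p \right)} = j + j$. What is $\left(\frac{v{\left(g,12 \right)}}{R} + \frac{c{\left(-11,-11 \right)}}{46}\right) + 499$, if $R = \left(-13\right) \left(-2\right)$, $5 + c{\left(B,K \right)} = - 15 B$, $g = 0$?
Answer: $\frac{11557}{23} \approx 502.48$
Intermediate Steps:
$c{\left(B,K \right)} = -5 - 15 B$
$R = 26$
$v{\left(j,p \right)} = 2 j$
$\left(\frac{v{\left(g,12 \right)}}{R} + \frac{c{\left(-11,-11 \right)}}{46}\right) + 499 = \left(\frac{2 \cdot 0}{26} + \frac{-5 - -165}{46}\right) + 499 = \left(0 \cdot \frac{1}{26} + \left(-5 + 165\right) \frac{1}{46}\right) + 499 = \left(0 + 160 \cdot \frac{1}{46}\right) + 499 = \left(0 + \frac{80}{23}\right) + 499 = \frac{80}{23} + 499 = \frac{11557}{23}$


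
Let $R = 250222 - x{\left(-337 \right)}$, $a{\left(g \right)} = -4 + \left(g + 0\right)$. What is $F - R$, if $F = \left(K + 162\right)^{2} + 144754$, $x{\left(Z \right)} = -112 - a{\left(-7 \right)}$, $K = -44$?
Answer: $-91645$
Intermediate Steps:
$a{\left(g \right)} = -4 + g$
$x{\left(Z \right)} = -101$ ($x{\left(Z \right)} = -112 - \left(-4 - 7\right) = -112 - -11 = -112 + 11 = -101$)
$R = 250323$ ($R = 250222 - -101 = 250222 + 101 = 250323$)
$F = 158678$ ($F = \left(-44 + 162\right)^{2} + 144754 = 118^{2} + 144754 = 13924 + 144754 = 158678$)
$F - R = 158678 - 250323 = -91645$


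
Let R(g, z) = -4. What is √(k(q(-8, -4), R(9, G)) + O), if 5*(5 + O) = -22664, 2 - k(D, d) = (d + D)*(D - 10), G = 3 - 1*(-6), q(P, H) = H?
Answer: I*√116195/5 ≈ 68.175*I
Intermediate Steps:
G = 9 (G = 3 + 6 = 9)
k(D, d) = 2 - (-10 + D)*(D + d) (k(D, d) = 2 - (d + D)*(D - 10) = 2 - (D + d)*(-10 + D) = 2 - (-10 + D)*(D + d))
O = -22689/5 (O = -5 + (⅕)*(-22664) = -5 - 22664/5 = -22689/5 ≈ -4537.8)
√(k(q(-8, -4), R(9, G)) + O) = √((2 - 1*(-4)² + 10*(-4) + 10*(-4) - 1*(-4)*(-4)) - 22689/5) = √((2 - 1*16 - 40 - 40 - 16) - 22689/5) = √((2 - 16 - 40 - 40 - 16) - 22689/5) = √(-110 - 22689/5) = √(-23239/5) = I*√116195/5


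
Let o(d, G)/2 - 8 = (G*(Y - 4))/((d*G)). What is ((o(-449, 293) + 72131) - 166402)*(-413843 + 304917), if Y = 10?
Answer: 4609803545482/449 ≈ 1.0267e+10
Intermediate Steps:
o(d, G) = 16 + 12/d (o(d, G) = 16 + 2*((G*(10 - 4))/((d*G))) = 16 + 2*((G*6)/((G*d))) = 16 + 2*((6*G)*(1/(G*d))) = 16 + 2*(6/d) = 16 + 12/d)
((o(-449, 293) + 72131) - 166402)*(-413843 + 304917) = (((16 + 12/(-449)) + 72131) - 166402)*(-413843 + 304917) = (((16 + 12*(-1/449)) + 72131) - 166402)*(-108926) = (((16 - 12/449) + 72131) - 166402)*(-108926) = ((7172/449 + 72131) - 166402)*(-108926) = (32393991/449 - 166402)*(-108926) = -42320507/449*(-108926) = 4609803545482/449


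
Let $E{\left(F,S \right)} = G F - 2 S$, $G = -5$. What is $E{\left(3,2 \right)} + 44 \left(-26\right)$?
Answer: $-1163$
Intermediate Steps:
$E{\left(F,S \right)} = - 5 F - 2 S$
$E{\left(3,2 \right)} + 44 \left(-26\right) = \left(\left(-5\right) 3 - 4\right) + 44 \left(-26\right) = \left(-15 - 4\right) - 1144 = -19 - 1144 = -1163$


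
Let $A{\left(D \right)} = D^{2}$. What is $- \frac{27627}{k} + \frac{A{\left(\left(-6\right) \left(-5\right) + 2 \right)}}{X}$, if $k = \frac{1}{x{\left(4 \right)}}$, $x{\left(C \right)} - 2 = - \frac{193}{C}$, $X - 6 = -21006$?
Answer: $\frac{13416361363}{10500} \approx 1.2777 \cdot 10^{6}$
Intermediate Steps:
$X = -21000$ ($X = 6 - 21006 = -21000$)
$x{\left(C \right)} = 2 - \frac{193}{C}$
$k = - \frac{4}{185}$ ($k = \frac{1}{2 - \frac{193}{4}} = \frac{1}{- \frac{185}{4}} = - \frac{4}{185} \approx -0.021622$)
$- \frac{27627}{k} + \frac{A{\left(\left(-6\right) \left(-5\right) + 2 \right)}}{X} = - \frac{27627}{- \frac{4}{185}} + \frac{\left(\left(-6\right) \left(-5\right) + 2\right)^{2}}{-21000} = \left(-27627\right) \left(- \frac{185}{4}\right) + \left(30 + 2\right)^{2} \left(- \frac{1}{21000}\right) = \frac{5110995}{4} + 32^{2} \left(- \frac{1}{21000}\right) = \frac{5110995}{4} + 1024 \left(- \frac{1}{21000}\right) = \frac{5110995}{4} - \frac{128}{2625} = \frac{13416361363}{10500}$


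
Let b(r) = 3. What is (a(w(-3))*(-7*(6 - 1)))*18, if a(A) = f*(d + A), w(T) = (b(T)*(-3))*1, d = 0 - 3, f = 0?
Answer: 0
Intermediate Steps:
d = -3
w(T) = -9 (w(T) = (3*(-3))*1 = -9*1 = -9)
a(A) = 0 (a(A) = 0*(-3 + A) = 0)
(a(w(-3))*(-7*(6 - 1)))*18 = (0*(-7*(6 - 1)))*18 = (0*(-7*5))*18 = (0*(-35))*18 = 0*18 = 0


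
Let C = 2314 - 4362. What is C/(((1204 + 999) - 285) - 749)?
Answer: -2048/1169 ≈ -1.7519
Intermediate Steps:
C = -2048
C/(((1204 + 999) - 285) - 749) = -2048/(((1204 + 999) - 285) - 749) = -2048/((2203 - 285) - 749) = -2048/(1918 - 749) = -2048/1169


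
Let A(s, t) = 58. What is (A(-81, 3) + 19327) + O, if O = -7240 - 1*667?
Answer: 11478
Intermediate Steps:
O = -7907 (O = -7240 - 667 = -7907)
(A(-81, 3) + 19327) + O = (58 + 19327) - 7907 = 19385 - 7907 = 11478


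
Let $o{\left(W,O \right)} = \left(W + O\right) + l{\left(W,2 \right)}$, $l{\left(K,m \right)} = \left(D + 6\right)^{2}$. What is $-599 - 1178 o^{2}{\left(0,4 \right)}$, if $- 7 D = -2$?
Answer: $- \frac{5355947671}{2401} \approx -2.2307 \cdot 10^{6}$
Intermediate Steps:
$D = \frac{2}{7}$ ($D = \left(- \frac{1}{7}\right) \left(-2\right) = \frac{2}{7} \approx 0.28571$)
$l{\left(K,m \right)} = \frac{1936}{49}$ ($l{\left(K,m \right)} = \left(\frac{2}{7} + 6\right)^{2} = \left(\frac{44}{7}\right)^{2} = \frac{1936}{49}$)
$o{\left(W,O \right)} = \frac{1936}{49} + O + W$ ($o{\left(W,O \right)} = \left(W + O\right) + \frac{1936}{49} = \left(O + W\right) + \frac{1936}{49} = \frac{1936}{49} + O + W$)
$-599 - 1178 o^{2}{\left(0,4 \right)} = -599 - 1178 \left(\frac{1936}{49} + 4 + 0\right)^{2} = -599 - 1178 \left(\frac{2132}{49}\right)^{2} = -599 - \frac{5354509472}{2401} = - \frac{5355947671}{2401}$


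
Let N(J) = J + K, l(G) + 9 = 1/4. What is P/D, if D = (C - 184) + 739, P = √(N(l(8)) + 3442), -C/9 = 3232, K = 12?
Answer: -√13781/57066 ≈ -0.0020571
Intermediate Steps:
l(G) = -35/4 (l(G) = -9 + 1/4 = -9 + ¼ = -35/4)
N(J) = 12 + J (N(J) = J + 12 = 12 + J)
C = -29088 (C = -9*3232 = -29088)
P = √13781/2 (P = √((12 - 35/4) + 3442) = √(13/4 + 3442) = √(13781/4) = √13781/2 ≈ 58.696)
D = -28533 (D = (-29088 - 184) + 739 = -29272 + 739 = -28533)
P/D = (√13781/2)/(-28533) = (√13781/2)*(-1/28533) = -√13781/57066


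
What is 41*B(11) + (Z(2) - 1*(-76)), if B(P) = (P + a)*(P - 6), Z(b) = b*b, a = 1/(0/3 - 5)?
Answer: 2294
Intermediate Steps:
a = -⅕ (a = 1/(0*(⅓) - 5) = 1/(0 - 5) = 1/(-5) = -⅕ ≈ -0.20000)
Z(b) = b²
B(P) = (-6 + P)*(-⅕ + P) (B(P) = (P - ⅕)*(P - 6) = (-⅕ + P)*(-6 + P) = (-6 + P)*(-⅕ + P))
41*B(11) + (Z(2) - 1*(-76)) = 41*(6/5 + 11² - 31/5*11) + (2² - 1*(-76)) = 41*(6/5 + 121 - 341/5) + (4 + 76) = 41*54 + 80 = 2214 + 80 = 2294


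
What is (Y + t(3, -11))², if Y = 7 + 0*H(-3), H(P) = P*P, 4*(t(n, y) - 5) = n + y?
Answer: 100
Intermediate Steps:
t(n, y) = 5 + n/4 + y/4 (t(n, y) = 5 + (n + y)/4 = 5 + (n/4 + y/4) = 5 + n/4 + y/4)
H(P) = P²
Y = 7 (Y = 7 + 0*(-3)² = 7 + 0*9 = 7 + 0 = 7)
(Y + t(3, -11))² = (7 + (5 + (¼)*3 + (¼)*(-11)))² = (7 + (5 + ¾ - 11/4))² = (7 + 3)² = 10² = 100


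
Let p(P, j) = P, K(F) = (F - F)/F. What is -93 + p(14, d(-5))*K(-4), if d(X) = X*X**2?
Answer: -93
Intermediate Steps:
d(X) = X**3
K(F) = 0 (K(F) = 0/F = 0)
-93 + p(14, d(-5))*K(-4) = -93 + 14*0 = -93 + 0 = -93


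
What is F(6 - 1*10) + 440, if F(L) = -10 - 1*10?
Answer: 420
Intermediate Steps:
F(L) = -20 (F(L) = -10 - 10 = -20)
F(6 - 1*10) + 440 = -20 + 440 = 420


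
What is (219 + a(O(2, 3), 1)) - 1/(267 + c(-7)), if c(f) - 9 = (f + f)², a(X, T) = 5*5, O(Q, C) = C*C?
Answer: 115167/472 ≈ 244.00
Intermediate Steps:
O(Q, C) = C²
a(X, T) = 25
c(f) = 9 + 4*f² (c(f) = 9 + (f + f)² = 9 + (2*f)² = 9 + 4*f²)
(219 + a(O(2, 3), 1)) - 1/(267 + c(-7)) = (219 + 25) - 1/(267 + (9 + 4*(-7)²)) = 244 - 1/(267 + (9 + 4*49)) = 244 - 1/(267 + (9 + 196)) = 244 - 1/(267 + 205) = 244 - 1/472 = 115167/472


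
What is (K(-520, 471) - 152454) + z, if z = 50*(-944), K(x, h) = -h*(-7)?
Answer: -196357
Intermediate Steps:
K(x, h) = 7*h
z = -47200
(K(-520, 471) - 152454) + z = (7*471 - 152454) - 47200 = (3297 - 152454) - 47200 = -149157 - 47200 = -196357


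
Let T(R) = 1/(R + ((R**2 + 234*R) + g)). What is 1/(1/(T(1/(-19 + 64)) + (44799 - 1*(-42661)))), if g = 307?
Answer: 55296674485/632251 ≈ 87460.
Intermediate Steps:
T(R) = 1/(307 + R**2 + 235*R) (T(R) = 1/(R + ((R**2 + 234*R) + 307)) = 1/(R + (307 + R**2 + 234*R)) = 1/(307 + R**2 + 235*R))
1/(1/(T(1/(-19 + 64)) + (44799 - 1*(-42661)))) = 1/(1/(1/(307 + (1/(-19 + 64))**2 + 235/(-19 + 64)) + (44799 - 1*(-42661)))) = 1/(1/(1/(307 + (1/45)**2 + 235/45) + (44799 + 42661))) = 1/(1/(1/(307 + (1/45)**2 + 235*(1/45)) + 87460)) = 1/(1/(1/(307 + 1/2025 + 47/9) + 87460)) = 1/(1/(1/(632251/2025) + 87460)) = 1/(1/(2025/632251 + 87460)) = 1/(1/(55296674485/632251)) = 1/(632251/55296674485) = 55296674485/632251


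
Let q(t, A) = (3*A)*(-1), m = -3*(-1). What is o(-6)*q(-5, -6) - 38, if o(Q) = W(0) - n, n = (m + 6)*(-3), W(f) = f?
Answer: 448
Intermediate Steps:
m = 3
n = -27 (n = (3 + 6)*(-3) = 9*(-3) = -27)
q(t, A) = -3*A
o(Q) = 27 (o(Q) = 0 - 1*(-27) = 0 + 27 = 27)
o(-6)*q(-5, -6) - 38 = 27*(-3*(-6)) - 38 = 27*18 - 38 = 486 - 38 = 448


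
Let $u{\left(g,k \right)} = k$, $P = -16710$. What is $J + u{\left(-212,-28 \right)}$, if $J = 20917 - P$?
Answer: $37599$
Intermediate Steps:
$J = 37627$ ($J = 20917 - -16710 = 20917 + 16710 = 37627$)
$J + u{\left(-212,-28 \right)} = 37627 - 28 = 37599$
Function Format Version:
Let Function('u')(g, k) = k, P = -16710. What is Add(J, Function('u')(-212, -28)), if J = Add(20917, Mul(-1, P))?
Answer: 37599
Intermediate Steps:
J = 37627 (J = Add(20917, Mul(-1, -16710)) = Add(20917, 16710) = 37627)
Add(J, Function('u')(-212, -28)) = Add(37627, -28) = 37599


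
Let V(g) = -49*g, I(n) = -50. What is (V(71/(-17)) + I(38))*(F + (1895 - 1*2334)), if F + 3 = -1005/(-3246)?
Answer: -1256422761/18394 ≈ -68306.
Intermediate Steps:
F = -2911/1082 (F = -3 - 1005/(-3246) = -3 - 1005*(-1/3246) = -3 + 335/1082 = -2911/1082 ≈ -2.6904)
(V(71/(-17)) + I(38))*(F + (1895 - 1*2334)) = (-3479/(-17) - 50)*(-2911/1082 + (1895 - 1*2334)) = (-3479*(-1)/17 - 50)*(-2911/1082 + (1895 - 2334)) = (-49*(-71/17) - 50)*(-2911/1082 - 439) = (3479/17 - 50)*(-477909/1082) = (2629/17)*(-477909/1082) = -1256422761/18394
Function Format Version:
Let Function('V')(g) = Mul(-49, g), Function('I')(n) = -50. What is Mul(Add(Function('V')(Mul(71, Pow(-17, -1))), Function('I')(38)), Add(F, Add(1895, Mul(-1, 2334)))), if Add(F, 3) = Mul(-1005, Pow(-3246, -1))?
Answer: Rational(-1256422761, 18394) ≈ -68306.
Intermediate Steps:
F = Rational(-2911, 1082) (F = Add(-3, Mul(-1005, Pow(-3246, -1))) = Add(-3, Mul(-1005, Rational(-1, 3246))) = Add(-3, Rational(335, 1082)) = Rational(-2911, 1082) ≈ -2.6904)
Mul(Add(Function('V')(Mul(71, Pow(-17, -1))), Function('I')(38)), Add(F, Add(1895, Mul(-1, 2334)))) = Mul(Add(Mul(-49, Mul(71, Pow(-17, -1))), -50), Add(Rational(-2911, 1082), Add(1895, Mul(-1, 2334)))) = Mul(Add(Mul(-49, Mul(71, Rational(-1, 17))), -50), Add(Rational(-2911, 1082), Add(1895, -2334))) = Mul(Add(Mul(-49, Rational(-71, 17)), -50), Add(Rational(-2911, 1082), -439)) = Mul(Add(Rational(3479, 17), -50), Rational(-477909, 1082)) = Mul(Rational(2629, 17), Rational(-477909, 1082)) = Rational(-1256422761, 18394)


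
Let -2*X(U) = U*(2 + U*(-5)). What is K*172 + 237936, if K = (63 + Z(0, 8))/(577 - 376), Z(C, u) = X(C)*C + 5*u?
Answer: 47842852/201 ≈ 2.3802e+5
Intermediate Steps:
X(U) = -U*(2 - 5*U)/2 (X(U) = -U*(2 + U*(-5))/2 = -U*(2 - 5*U)/2)
Z(C, u) = 5*u + C²*(-2 + 5*C)/2 (Z(C, u) = (C*(-2 + 5*C)/2)*C + 5*u = C²*(-2 + 5*C)/2 + 5*u = 5*u + C²*(-2 + 5*C)/2)
K = 103/201 (K = (63 + (5*8 + (½)*0²*(-2 + 5*0)))/(577 - 376) = (63 + (40 + (½)*0*(-2 + 0)))/201 = (63 + (40 + (½)*0*(-2)))*(1/201) = (63 + (40 + 0))*(1/201) = (63 + 40)*(1/201) = 103*(1/201) = 103/201 ≈ 0.51244)
K*172 + 237936 = (103/201)*172 + 237936 = 17716/201 + 237936 = 47842852/201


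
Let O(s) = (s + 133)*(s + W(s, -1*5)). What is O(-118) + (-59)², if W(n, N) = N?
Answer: 1636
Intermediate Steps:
O(s) = (-5 + s)*(133 + s) (O(s) = (s + 133)*(s - 1*5) = (133 + s)*(s - 5) = (133 + s)*(-5 + s) = (-5 + s)*(133 + s))
O(-118) + (-59)² = (-665 + (-118)² + 128*(-118)) + (-59)² = (-665 + 13924 - 15104) + 3481 = -1845 + 3481 = 1636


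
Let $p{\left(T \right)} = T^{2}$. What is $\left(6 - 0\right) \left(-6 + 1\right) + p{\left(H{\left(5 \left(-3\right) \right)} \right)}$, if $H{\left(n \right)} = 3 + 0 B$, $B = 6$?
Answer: $-21$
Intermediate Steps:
$H{\left(n \right)} = 3$ ($H{\left(n \right)} = 3 + 0 \cdot 6 = 3 + 0 = 3$)
$\left(6 - 0\right) \left(-6 + 1\right) + p{\left(H{\left(5 \left(-3\right) \right)} \right)} = \left(6 - 0\right) \left(-6 + 1\right) + 3^{2} = \left(6 + 0\right) \left(-5\right) + 9 = 6 \left(-5\right) + 9 = -30 + 9 = -21$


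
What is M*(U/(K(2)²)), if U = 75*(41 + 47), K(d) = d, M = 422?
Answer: 696300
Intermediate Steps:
U = 6600 (U = 75*88 = 6600)
M*(U/(K(2)²)) = 422*(6600/(2²)) = 422*(6600/4) = 422*(6600*(¼)) = 422*1650 = 696300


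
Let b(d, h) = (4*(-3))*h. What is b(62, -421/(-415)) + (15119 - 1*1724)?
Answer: 5553873/415 ≈ 13383.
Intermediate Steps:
b(d, h) = -12*h
b(62, -421/(-415)) + (15119 - 1*1724) = -(-5052)/(-415) + (15119 - 1*1724) = -(-5052)*(-1)/415 + (15119 - 1724) = -12*421/415 + 13395 = -5052/415 + 13395 = 5553873/415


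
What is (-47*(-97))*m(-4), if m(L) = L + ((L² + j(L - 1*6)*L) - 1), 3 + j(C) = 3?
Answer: 50149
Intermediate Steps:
j(C) = 0 (j(C) = -3 + 3 = 0)
m(L) = -1 + L + L² (m(L) = L + ((L² + 0*L) - 1) = L + ((L² + 0) - 1) = L + (L² - 1) = L + (-1 + L²) = -1 + L + L²)
(-47*(-97))*m(-4) = (-47*(-97))*(-1 - 4 + (-4)²) = 4559*(-1 - 4 + 16) = 4559*11 = 50149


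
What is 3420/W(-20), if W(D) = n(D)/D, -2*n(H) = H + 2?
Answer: -7600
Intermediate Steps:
n(H) = -1 - H/2 (n(H) = -(H + 2)/2 = -(2 + H)/2 = -1 - H/2)
W(D) = (-1 - D/2)/D
3420/W(-20) = 3420/(((½)*(-2 - 1*(-20))/(-20))) = 3420/(((½)*(-1/20)*(-2 + 20))) = 3420/(((½)*(-1/20)*18)) = 3420/(-9/20) = 3420*(-20/9) = -7600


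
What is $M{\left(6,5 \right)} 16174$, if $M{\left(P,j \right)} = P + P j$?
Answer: $582264$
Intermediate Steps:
$M{\left(6,5 \right)} 16174 = 6 \left(1 + 5\right) 16174 = 6 \cdot 6 \cdot 16174 = 36 \cdot 16174 = 582264$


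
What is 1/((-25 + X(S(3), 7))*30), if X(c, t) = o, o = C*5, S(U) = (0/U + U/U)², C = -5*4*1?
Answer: -1/3750 ≈ -0.00026667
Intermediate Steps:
C = -20 (C = -20*1 = -20)
S(U) = 1 (S(U) = (0 + 1)² = 1² = 1)
o = -100 (o = -20*5 = -100)
X(c, t) = -100
1/((-25 + X(S(3), 7))*30) = 1/((-25 - 100)*30) = 1/(-125*30) = 1/(-3750) = -1/3750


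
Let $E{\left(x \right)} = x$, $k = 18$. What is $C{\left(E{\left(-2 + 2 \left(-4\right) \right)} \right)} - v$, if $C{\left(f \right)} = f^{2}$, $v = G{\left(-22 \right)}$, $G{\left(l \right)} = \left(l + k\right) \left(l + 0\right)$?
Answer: $12$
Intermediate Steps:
$G{\left(l \right)} = l \left(18 + l\right)$ ($G{\left(l \right)} = \left(l + 18\right) \left(l + 0\right) = \left(18 + l\right) l = l \left(18 + l\right)$)
$v = 88$ ($v = - 22 \left(18 - 22\right) = \left(-22\right) \left(-4\right) = 88$)
$C{\left(E{\left(-2 + 2 \left(-4\right) \right)} \right)} - v = \left(-2 + 2 \left(-4\right)\right)^{2} - 88 = \left(-2 - 8\right)^{2} - 88 = \left(-10\right)^{2} - 88 = 100 - 88 = 12$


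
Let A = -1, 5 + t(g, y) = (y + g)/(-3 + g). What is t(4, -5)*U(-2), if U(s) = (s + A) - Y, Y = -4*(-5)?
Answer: 138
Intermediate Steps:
t(g, y) = -5 + (g + y)/(-3 + g) (t(g, y) = -5 + (y + g)/(-3 + g) = -5 + (g + y)/(-3 + g))
Y = 20
U(s) = -21 + s (U(s) = (s - 1) - 1*20 = (-1 + s) - 20 = -21 + s)
t(4, -5)*U(-2) = ((15 - 5 - 4*4)/(-3 + 4))*(-21 - 2) = ((15 - 5 - 16)/1)*(-23) = (1*(-6))*(-23) = -6*(-23) = 138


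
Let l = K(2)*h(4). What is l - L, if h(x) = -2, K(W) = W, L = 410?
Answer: -414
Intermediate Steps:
l = -4 (l = 2*(-2) = -4)
l - L = -4 - 1*410 = -4 - 410 = -414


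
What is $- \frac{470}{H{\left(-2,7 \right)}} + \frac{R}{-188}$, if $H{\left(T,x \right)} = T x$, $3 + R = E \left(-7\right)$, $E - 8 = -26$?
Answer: $\frac{43319}{1316} \approx 32.917$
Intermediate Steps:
$E = -18$ ($E = 8 - 26 = -18$)
$R = 123$ ($R = -3 - -126 = -3 + 126 = 123$)
$- \frac{470}{H{\left(-2,7 \right)}} + \frac{R}{-188} = - \frac{470}{\left(-2\right) 7} + \frac{123}{-188} = - \frac{470}{-14} + 123 \left(- \frac{1}{188}\right) = \left(-470\right) \left(- \frac{1}{14}\right) - \frac{123}{188} = \frac{235}{7} - \frac{123}{188} = \frac{43319}{1316}$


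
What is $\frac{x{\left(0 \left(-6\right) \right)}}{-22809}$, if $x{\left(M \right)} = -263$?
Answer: $\frac{263}{22809} \approx 0.011531$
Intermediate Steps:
$\frac{x{\left(0 \left(-6\right) \right)}}{-22809} = - \frac{263}{-22809} = \left(-263\right) \left(- \frac{1}{22809}\right) = \frac{263}{22809}$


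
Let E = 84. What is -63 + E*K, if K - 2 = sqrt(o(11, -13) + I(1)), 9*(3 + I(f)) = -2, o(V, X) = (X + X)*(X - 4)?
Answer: 105 + 28*sqrt(3949) ≈ 1864.6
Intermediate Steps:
o(V, X) = 2*X*(-4 + X) (o(V, X) = (2*X)*(-4 + X) = 2*X*(-4 + X))
I(f) = -29/9 (I(f) = -3 + (1/9)*(-2) = -3 - 2/9 = -29/9)
K = 2 + sqrt(3949)/3 (K = 2 + sqrt(2*(-13)*(-4 - 13) - 29/9) = 2 + sqrt(2*(-13)*(-17) - 29/9) = 2 + sqrt(442 - 29/9) = 2 + sqrt(3949/9) = 2 + sqrt(3949)/3 ≈ 22.947)
-63 + E*K = -63 + 84*(2 + sqrt(3949)/3) = -63 + (168 + 28*sqrt(3949)) = 105 + 28*sqrt(3949)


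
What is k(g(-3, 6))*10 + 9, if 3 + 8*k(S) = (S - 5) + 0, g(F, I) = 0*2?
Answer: -1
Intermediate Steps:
g(F, I) = 0
k(S) = -1 + S/8 (k(S) = -3/8 + ((S - 5) + 0)/8 = -3/8 + ((-5 + S) + 0)/8 = -3/8 + (-5 + S)/8 = -3/8 + (-5/8 + S/8) = -1 + S/8)
k(g(-3, 6))*10 + 9 = (-1 + (⅛)*0)*10 + 9 = (-1 + 0)*10 + 9 = -1*10 + 9 = -10 + 9 = -1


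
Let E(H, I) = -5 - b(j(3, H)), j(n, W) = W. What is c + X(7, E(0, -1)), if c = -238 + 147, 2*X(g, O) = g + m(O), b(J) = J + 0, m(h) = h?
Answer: -90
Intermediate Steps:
b(J) = J
E(H, I) = -5 - H
X(g, O) = O/2 + g/2 (X(g, O) = (g + O)/2 = (O + g)/2 = O/2 + g/2)
c = -91
c + X(7, E(0, -1)) = -91 + ((-5 - 1*0)/2 + (1/2)*7) = -91 + ((-5 + 0)/2 + 7/2) = -91 + ((1/2)*(-5) + 7/2) = -91 + (-5/2 + 7/2) = -91 + 1 = -90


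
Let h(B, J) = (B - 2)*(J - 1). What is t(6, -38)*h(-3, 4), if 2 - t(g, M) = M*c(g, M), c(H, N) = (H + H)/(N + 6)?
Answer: 735/4 ≈ 183.75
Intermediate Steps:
h(B, J) = (-1 + J)*(-2 + B) (h(B, J) = (-2 + B)*(-1 + J) = (-1 + J)*(-2 + B))
c(H, N) = 2*H/(6 + N) (c(H, N) = (2*H)/(6 + N) = 2*H/(6 + N))
t(g, M) = 2 - 2*M*g/(6 + M) (t(g, M) = 2 - M*2*g/(6 + M) = 2 - 2*M*g/(6 + M))
t(6, -38)*h(-3, 4) = (2*(6 - 38 - 1*(-38)*6)/(6 - 38))*(2 - 1*(-3) - 2*4 - 3*4) = (2*(6 - 38 + 228)/(-32))*(2 + 3 - 8 - 12) = (2*(-1/32)*196)*(-15) = -49/4*(-15) = 735/4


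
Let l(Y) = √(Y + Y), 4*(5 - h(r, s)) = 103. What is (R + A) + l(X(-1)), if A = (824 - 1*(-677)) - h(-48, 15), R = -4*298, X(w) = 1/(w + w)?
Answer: 1319/4 + I ≈ 329.75 + 1.0*I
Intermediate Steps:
X(w) = 1/(2*w)
R = -1192
h(r, s) = -83/4 (h(r, s) = 5 - ¼*103 = 5 - 103/4 = -83/4)
l(Y) = √2*√Y (l(Y) = √(2*Y) = √2*√Y)
A = 6087/4 (A = (824 - 1*(-677)) - 1*(-83/4) = (824 + 677) + 83/4 = 1501 + 83/4 = 6087/4 ≈ 1521.8)
(R + A) + l(X(-1)) = (-1192 + 6087/4) + √2*√((½)/(-1)) = 1319/4 + √2*√((½)*(-1)) = 1319/4 + √2*√(-½) = 1319/4 + √2*(I*√2/2) = 1319/4 + I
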